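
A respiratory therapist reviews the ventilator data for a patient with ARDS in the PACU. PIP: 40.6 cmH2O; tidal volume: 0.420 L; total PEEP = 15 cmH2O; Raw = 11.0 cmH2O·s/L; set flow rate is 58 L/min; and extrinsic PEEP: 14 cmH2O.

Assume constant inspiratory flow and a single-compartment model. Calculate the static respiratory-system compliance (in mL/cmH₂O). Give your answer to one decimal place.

Flow: 58 L/min ÷ 60 = 0.9667 L/s.
Total PEEP = 15 cmH2O (set 14 + intrinsic 1); this is the baseline alveolar pressure.
Equation of motion (constant flow): PIP = Vt/C + R·V̇ + PEEP.
Vt/C = PIP − R·V̇ − PEEP = 40.6 − 11.0×0.9667 − 15 = 40.6 − 10.634 − 15 = 14.966 cmH2O.
C = Vt / 14.966 = 420 / 14.966 = 28.064 mL/cmH2O.

28.1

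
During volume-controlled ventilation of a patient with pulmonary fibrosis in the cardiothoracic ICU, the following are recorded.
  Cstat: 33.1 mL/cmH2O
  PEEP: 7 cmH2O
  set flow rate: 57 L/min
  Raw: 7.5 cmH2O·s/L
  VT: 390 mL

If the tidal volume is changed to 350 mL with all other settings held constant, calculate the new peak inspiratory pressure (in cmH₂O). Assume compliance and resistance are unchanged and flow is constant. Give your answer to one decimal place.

Flow: 57 L/min ÷ 60 = 0.95 L/s.
PIP = Vt/C + R·V̇ + PEEP (constant-flow equation of motion).
Only the elastic term changes: ΔPIP = ΔVt / C = (350 − 390) / 33.1 = -1.208 cmH2O.
Original PIP = 390/33.1 + 7.5×0.95 + 7 = 25.907 cmH2O; new PIP = 25.907 + (-1.208) = 24.699 cmH2O.

24.7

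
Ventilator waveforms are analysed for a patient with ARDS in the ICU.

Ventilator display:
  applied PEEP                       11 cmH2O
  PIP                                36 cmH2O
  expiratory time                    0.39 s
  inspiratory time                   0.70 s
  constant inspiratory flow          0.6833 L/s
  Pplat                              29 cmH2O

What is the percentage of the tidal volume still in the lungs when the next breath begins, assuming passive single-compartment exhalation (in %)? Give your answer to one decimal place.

Vt = flow × Ti = 0.6833 L/s × 0.70 s × 1000 mL/L = 478.31 mL.
R = (PIP − Pplat)/V̇ = (36 − 29) / 0.6833 = 7.0/0.6833 = 10.244 cmH2O·s/L.
C = Vt/(Pplat − PEEP) = 478.31 / (29 − 11) = 478.31/18.0 = 26.573 mL/cmH2O.
τ = R × C = 10.244 × 0.02657 L/cmH2O = 0.2722 s.
Fraction remaining at end-expiration = e^(−Te/τ) = e^(−0.39/0.2722) = 0.2386 → 23.86%.

23.9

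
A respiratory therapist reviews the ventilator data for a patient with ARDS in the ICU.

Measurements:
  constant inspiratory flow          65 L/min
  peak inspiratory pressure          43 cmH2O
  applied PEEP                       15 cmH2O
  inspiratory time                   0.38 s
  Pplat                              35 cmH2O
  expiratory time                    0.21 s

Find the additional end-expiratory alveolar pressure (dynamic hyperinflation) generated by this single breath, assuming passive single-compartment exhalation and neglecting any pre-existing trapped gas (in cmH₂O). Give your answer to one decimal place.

Flow: 65 L/min ÷ 60 = 1.0833 L/s.
Vt = flow × Ti = 1.0833 L/s × 0.38 s × 1000 mL/L = 411.65 mL.
R = (PIP − Pplat)/V̇ = (43 − 35) / 1.0833 = 8.0/1.0833 = 7.385 cmH2O·s/L.
C = Vt/(Pplat − PEEP) = 411.65 / (35 − 15) = 411.65/20.0 = 20.583 mL/cmH2O.
τ = R × C = 7.385 × 0.02058 L/cmH2O = 0.152 s.
Fraction remaining = e^(−Te/τ) = e^(−0.21/0.152) = 0.2512; trapped volume = 411.65 × 0.2512 = 103.41 mL.
Additional alveolar pressure from trapping ≈ V_trapped / C = 103.41 / 20.583 = 5.024 cmH2O.

5.0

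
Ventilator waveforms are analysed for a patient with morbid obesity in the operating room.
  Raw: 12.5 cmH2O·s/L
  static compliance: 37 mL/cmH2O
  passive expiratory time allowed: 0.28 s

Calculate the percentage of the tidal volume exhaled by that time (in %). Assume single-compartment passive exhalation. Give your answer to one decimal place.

τ = R × C = 12.5 × 37 mL/cmH2O = 12.5 × 0.037 L/cmH2O = 0.4625 s.
Passive exhalation: V(t)/V₀ = e^(−t/τ) = e^(−0.28/0.4625) = 0.5459.
Fraction exhaled = 1 − 0.5459 = 0.4541 → 45.41%.

45.4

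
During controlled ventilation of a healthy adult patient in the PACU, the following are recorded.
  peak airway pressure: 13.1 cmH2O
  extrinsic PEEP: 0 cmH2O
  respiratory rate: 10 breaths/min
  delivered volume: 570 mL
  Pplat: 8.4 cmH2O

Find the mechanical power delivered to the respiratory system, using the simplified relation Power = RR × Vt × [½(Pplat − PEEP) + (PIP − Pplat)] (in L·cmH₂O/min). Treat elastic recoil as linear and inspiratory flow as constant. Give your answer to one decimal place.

Per-breath work = Vt × [½(Pplat−PEEP) + (PIP−Pplat)] = 0.570 × [0.5×8.4 + 4.7] = 0.570 × 8.9 = 5.073 L·cmH2O.
Power = 10 × 5.073 = 50.73 L·cmH2O/min.

50.7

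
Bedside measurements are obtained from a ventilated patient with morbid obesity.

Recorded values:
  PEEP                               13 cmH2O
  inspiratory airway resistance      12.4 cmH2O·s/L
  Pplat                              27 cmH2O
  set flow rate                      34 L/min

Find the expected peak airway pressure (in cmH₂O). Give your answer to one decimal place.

Flow: 34 L/min ÷ 60 = 0.5667 L/s.
PIP = Pplat + Raw × flow = 27 + 12.4 × 0.5667 = 27 + 7.027 = 34.027 cmH2O.

34.0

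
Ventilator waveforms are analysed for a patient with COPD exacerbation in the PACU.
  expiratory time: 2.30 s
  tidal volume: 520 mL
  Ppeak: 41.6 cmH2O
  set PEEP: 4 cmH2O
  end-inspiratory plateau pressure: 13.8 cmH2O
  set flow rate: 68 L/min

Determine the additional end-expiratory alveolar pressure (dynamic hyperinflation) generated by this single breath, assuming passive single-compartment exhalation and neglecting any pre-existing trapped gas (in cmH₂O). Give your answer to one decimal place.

Flow: 68 L/min ÷ 60 = 1.1333 L/s.
R = (PIP − Pplat)/V̇ = (41.6 − 13.8) / 1.1333 = 27.8/1.1333 = 24.53 cmH2O·s/L.
C = Vt/(Pplat − PEEP) = 520.0 / (13.8 − 4) = 520.0/9.8 = 53.061 mL/cmH2O.
τ = R × C = 24.53 × 0.05306 L/cmH2O = 1.302 s.
Fraction remaining = e^(−Te/τ) = e^(−2.30/1.302) = 0.1709; trapped volume = 520.0 × 0.1709 = 88.868 mL.
Additional alveolar pressure from trapping ≈ V_trapped / C = 88.868 / 53.061 = 1.675 cmH2O.

1.7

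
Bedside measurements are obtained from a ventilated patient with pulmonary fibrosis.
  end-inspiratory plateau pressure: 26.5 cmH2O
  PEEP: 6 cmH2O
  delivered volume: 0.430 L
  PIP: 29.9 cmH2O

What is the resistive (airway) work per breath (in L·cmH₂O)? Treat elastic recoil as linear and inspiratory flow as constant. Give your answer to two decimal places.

With constant inspiratory flow the resistive pressure is constant at PIP − Pplat = 29.9 − 26.5 = 3.4 cmH2O, so resistive work = 3.4 × 0.430 = 1.462 L·cmH2O.

1.46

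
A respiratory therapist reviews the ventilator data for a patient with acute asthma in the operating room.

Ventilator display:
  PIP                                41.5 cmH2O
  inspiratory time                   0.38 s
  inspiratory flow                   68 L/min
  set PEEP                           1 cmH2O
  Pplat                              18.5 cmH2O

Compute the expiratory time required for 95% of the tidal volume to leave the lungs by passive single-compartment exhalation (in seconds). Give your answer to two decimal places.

Flow: 68 L/min ÷ 60 = 1.1333 L/s.
Vt = flow × Ti = 1.1333 L/s × 0.38 s × 1000 mL/L = 430.65 mL.
R = (PIP − Pplat)/V̇ = (41.5 − 18.5) / 1.1333 = 23.0/1.1333 = 20.295 cmH2O·s/L.
C = Vt/(Pplat − PEEP) = 430.65 / (18.5 − 1) = 430.65/17.5 = 24.609 mL/cmH2O.
τ = R × C = 20.295 × 0.02461 L/cmH2O = 0.4995 s.
t = −τ·ln(1 − 0.95) = −0.4995·ln(0.05) = 1.496 s.

1.50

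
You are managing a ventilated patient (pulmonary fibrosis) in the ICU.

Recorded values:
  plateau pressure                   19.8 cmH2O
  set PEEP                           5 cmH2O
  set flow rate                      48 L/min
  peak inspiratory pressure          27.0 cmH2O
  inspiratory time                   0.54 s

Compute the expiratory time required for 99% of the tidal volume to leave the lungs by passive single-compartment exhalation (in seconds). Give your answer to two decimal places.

1.21

Flow: 48 L/min ÷ 60 = 0.8 L/s.
Vt = flow × Ti = 0.8 L/s × 0.54 s × 1000 mL/L = 432.0 mL.
R = (PIP − Pplat)/V̇ = (27.0 − 19.8) / 0.8 = 7.2/0.8 = 9.0 cmH2O·s/L.
C = Vt/(Pplat − PEEP) = 432.0 / (19.8 − 5) = 432.0/14.8 = 29.189 mL/cmH2O.
τ = R × C = 9.0 × 0.02919 L/cmH2O = 0.2627 s.
t = −τ·ln(1 − 0.99) = −0.2627·ln(0.01) = 1.21 s.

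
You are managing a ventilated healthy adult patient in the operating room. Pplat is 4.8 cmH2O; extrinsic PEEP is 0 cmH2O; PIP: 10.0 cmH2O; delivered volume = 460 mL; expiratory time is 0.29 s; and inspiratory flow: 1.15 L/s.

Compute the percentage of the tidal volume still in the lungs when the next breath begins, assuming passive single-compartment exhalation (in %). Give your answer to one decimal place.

R = (PIP − Pplat)/V̇ = (10.0 − 4.8) / 1.15 = 5.2/1.15 = 4.522 cmH2O·s/L.
C = Vt/(Pplat − PEEP) = 460.0 / (4.8 − 0) = 460.0/4.8 = 95.833 mL/cmH2O.
τ = R × C = 4.522 × 0.09583 L/cmH2O = 0.4333 s.
Fraction remaining at end-expiration = e^(−Te/τ) = e^(−0.29/0.4333) = 0.5121 → 51.21%.

51.2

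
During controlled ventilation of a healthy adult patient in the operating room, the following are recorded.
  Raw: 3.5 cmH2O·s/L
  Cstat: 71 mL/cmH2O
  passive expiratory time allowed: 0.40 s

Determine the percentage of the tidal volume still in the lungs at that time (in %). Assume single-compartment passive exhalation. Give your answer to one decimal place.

τ = R × C = 3.5 × 71 mL/cmH2O = 3.5 × 0.071 L/cmH2O = 0.2485 s.
Passive exhalation: V(t)/V₀ = e^(−t/τ) = e^(−0.40/0.2485) = 0.2.
Fraction remaining = 0.2 → 20.0%.

20.0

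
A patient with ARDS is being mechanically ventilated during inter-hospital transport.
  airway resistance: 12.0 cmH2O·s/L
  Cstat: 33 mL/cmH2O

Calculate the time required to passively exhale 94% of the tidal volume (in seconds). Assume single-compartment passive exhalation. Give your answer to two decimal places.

τ = R × C = 12.0 × 33 mL/cmH2O = 12.0 × 0.033 L/cmH2O = 0.396 s.
Exhaled fraction f = 1 − e^(−t/τ) → t = −τ·ln(1 − f) = −0.396·ln(0.06) = 1.114 s.

1.11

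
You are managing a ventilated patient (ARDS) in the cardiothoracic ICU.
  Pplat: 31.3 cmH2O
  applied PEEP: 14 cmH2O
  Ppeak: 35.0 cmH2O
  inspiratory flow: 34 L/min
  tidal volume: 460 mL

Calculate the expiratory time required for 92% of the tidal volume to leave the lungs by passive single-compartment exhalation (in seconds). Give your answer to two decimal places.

Flow: 34 L/min ÷ 60 = 0.5667 L/s.
R = (PIP − Pplat)/V̇ = (35.0 − 31.3) / 0.5667 = 3.7/0.5667 = 6.529 cmH2O·s/L.
C = Vt/(Pplat − PEEP) = 460.0 / (31.3 − 14) = 460.0/17.3 = 26.59 mL/cmH2O.
τ = R × C = 6.529 × 0.02659 L/cmH2O = 0.1736 s.
t = −τ·ln(1 − 0.92) = −0.1736·ln(0.08) = 0.4385 s.

0.44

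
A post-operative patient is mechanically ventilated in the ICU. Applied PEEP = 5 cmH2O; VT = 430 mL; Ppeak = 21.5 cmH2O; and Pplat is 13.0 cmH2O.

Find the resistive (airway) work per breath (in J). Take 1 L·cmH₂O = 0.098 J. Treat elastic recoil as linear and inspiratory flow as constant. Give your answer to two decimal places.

With constant inspiratory flow the resistive pressure is constant at PIP − Pplat = 21.5 − 13.0 = 8.5 cmH2O, so resistive work = 8.5 × 0.430 = 3.655 L·cmH2O.
× 0.098 J/(L·cmH2O) → 0.3582 J.

0.36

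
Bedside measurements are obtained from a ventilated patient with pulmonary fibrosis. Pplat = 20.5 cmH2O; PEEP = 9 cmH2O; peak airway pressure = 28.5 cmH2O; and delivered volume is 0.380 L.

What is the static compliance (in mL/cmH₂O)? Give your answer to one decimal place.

Cstat = Vt / (Pplat − PEEP) = 380 / (20.5 − 9) = 380 / 11.5 = 33.043 mL/cmH2O.

33.0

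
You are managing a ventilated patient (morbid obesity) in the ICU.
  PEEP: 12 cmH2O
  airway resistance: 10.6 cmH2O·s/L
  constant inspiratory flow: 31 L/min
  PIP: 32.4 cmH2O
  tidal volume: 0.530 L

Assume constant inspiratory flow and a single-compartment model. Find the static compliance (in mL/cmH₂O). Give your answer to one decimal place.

Flow: 31 L/min ÷ 60 = 0.5167 L/s.
Equation of motion (constant flow): PIP = Vt/C + R·V̇ + PEEP.
Vt/C = PIP − R·V̇ − PEEP = 32.4 − 10.6×0.5167 − 12 = 32.4 − 5.477 − 12 = 14.923 cmH2O.
C = Vt / 14.923 = 530 / 14.923 = 35.516 mL/cmH2O.

35.5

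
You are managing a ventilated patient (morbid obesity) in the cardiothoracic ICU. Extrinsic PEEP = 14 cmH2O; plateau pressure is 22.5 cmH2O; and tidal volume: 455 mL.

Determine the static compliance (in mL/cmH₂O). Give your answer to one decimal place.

53.5

Cstat = Vt / (Pplat − PEEP) = 455 / (22.5 − 14) = 455 / 8.5 = 53.529 mL/cmH2O.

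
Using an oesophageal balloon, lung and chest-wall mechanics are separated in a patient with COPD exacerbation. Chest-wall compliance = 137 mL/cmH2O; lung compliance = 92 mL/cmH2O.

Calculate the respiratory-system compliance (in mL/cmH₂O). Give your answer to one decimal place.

55.0

Lung and chest wall are elastances in series: 1/Crs = 1/CL + 1/Ccw.
1/Crs = 1/92 + 1/137 = 0.01817.
Crs = 55.036 mL/cmH2O.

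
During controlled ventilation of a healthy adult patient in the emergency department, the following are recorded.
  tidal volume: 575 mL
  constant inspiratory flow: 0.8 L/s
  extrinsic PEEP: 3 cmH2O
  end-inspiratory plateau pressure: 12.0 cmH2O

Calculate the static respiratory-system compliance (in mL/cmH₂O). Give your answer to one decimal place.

63.9

Cstat = Vt / (Pplat − PEEP) = 575 / (12.0 − 3) = 575 / 9.0 = 63.889 mL/cmH2O.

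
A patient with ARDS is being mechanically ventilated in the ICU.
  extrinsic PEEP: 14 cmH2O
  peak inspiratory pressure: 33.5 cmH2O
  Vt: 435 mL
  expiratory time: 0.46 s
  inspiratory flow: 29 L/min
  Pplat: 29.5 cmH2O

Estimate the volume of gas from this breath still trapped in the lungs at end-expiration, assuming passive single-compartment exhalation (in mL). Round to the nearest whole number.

Flow: 29 L/min ÷ 60 = 0.4833 L/s.
R = (PIP − Pplat)/V̇ = (33.5 − 29.5) / 0.4833 = 4.0/0.4833 = 8.276 cmH2O·s/L.
C = Vt/(Pplat − PEEP) = 435.0 / (29.5 − 14) = 435.0/15.5 = 28.065 mL/cmH2O.
τ = R × C = 8.276 × 0.02807 L/cmH2O = 0.2323 s.
Fraction remaining = e^(−Te/τ) = e^(−0.46/0.2323) = 0.138.
Trapped volume = 435.0 × 0.138 = 60.03 mL.

60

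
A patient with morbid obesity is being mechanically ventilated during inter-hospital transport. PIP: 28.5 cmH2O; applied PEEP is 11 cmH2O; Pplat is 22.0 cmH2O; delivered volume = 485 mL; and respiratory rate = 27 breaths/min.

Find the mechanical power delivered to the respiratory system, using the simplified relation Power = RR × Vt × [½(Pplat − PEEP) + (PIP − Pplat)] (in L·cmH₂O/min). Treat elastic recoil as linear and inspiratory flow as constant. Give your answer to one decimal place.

157.1

Per-breath work = Vt × [½(Pplat−PEEP) + (PIP−Pplat)] = 0.485 × [0.5×11.0 + 6.5] = 0.485 × 12.0 = 5.82 L·cmH2O.
Power = 27 × 5.82 = 157.14 L·cmH2O/min.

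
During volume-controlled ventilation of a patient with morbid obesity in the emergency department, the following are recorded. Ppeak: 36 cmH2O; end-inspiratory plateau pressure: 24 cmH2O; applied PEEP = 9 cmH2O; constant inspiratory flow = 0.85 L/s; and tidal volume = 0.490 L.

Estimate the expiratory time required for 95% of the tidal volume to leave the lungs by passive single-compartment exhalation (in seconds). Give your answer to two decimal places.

1.38

R = (PIP − Pplat)/V̇ = (36 − 24) / 0.85 = 12.0/0.85 = 14.118 cmH2O·s/L.
C = Vt/(Pplat − PEEP) = 490.0 / (24 − 9) = 490.0/15.0 = 32.667 mL/cmH2O.
τ = R × C = 14.118 × 0.03267 L/cmH2O = 0.4612 s.
t = −τ·ln(1 − 0.95) = −0.4612·ln(0.05) = 1.382 s.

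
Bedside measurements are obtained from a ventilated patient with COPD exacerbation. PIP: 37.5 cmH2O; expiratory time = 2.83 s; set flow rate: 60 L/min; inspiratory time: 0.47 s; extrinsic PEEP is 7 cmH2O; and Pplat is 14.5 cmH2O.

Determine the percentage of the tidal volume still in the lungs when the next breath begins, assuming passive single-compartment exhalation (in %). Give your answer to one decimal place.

14.0

Flow: 60 L/min ÷ 60 = 1 L/s.
Vt = flow × Ti = 1 L/s × 0.47 s × 1000 mL/L = 470.0 mL.
R = (PIP − Pplat)/V̇ = (37.5 − 14.5) / 1 = 23.0/1 = 23.0 cmH2O·s/L.
C = Vt/(Pplat − PEEP) = 470.0 / (14.5 − 7) = 470.0/7.5 = 62.667 mL/cmH2O.
τ = R × C = 23.0 × 0.06267 L/cmH2O = 1.441 s.
Fraction remaining at end-expiration = e^(−Te/τ) = e^(−2.83/1.441) = 0.1403 → 14.03%.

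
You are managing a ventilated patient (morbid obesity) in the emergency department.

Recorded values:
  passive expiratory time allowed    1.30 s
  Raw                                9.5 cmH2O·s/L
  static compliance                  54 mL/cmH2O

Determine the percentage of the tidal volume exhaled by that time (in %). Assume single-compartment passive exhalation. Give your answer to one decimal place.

τ = R × C = 9.5 × 54 mL/cmH2O = 9.5 × 0.054 L/cmH2O = 0.513 s.
Passive exhalation: V(t)/V₀ = e^(−t/τ) = e^(−1.30/0.513) = 0.07933.
Fraction exhaled = 1 − 0.07933 = 0.9207 → 92.07%.

92.1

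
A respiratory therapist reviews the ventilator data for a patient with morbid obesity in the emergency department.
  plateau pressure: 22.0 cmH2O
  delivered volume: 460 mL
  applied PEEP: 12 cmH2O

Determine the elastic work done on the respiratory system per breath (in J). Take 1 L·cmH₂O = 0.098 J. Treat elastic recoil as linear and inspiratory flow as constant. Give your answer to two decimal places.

0.23

Elastic work ≈ ½ × (Pplat − PEEP) × Vt = 0.5 × (22.0 − 12) × 0.460 L = 0.5 × 10.0 × 0.460 = 2.3 L·cmH2O.
× 0.098 J/(L·cmH2O) → 0.2254 J.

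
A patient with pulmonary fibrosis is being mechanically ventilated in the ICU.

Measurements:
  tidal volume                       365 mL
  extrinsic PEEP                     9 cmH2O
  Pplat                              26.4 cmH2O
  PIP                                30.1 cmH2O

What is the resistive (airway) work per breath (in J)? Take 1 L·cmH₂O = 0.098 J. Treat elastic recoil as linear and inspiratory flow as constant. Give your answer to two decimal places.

0.13

With constant inspiratory flow the resistive pressure is constant at PIP − Pplat = 30.1 − 26.4 = 3.7 cmH2O, so resistive work = 3.7 × 0.365 = 1.351 L·cmH2O.
× 0.098 J/(L·cmH2O) → 0.1324 J.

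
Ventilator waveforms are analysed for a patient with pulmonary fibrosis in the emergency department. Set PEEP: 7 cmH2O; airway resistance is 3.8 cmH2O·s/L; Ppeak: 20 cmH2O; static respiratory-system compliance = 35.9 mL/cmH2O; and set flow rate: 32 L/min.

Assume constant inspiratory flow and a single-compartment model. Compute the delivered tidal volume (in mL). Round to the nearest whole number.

394

Flow: 32 L/min ÷ 60 = 0.5333 L/s.
Equation of motion (constant flow): PIP = Vt/C + R·V̇ + PEEP.
Vt/C = PIP − R·V̇ − PEEP = 20 − 2.027 − 7 = 10.973 cmH2O.
Vt = C × 10.973 = 35.9 × 10.973 = 393.93 mL.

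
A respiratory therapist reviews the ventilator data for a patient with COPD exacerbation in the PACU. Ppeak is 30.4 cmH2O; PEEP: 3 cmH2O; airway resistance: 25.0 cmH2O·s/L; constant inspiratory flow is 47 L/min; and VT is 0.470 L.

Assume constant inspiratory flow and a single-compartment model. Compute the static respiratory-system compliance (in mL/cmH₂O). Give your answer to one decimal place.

60.1

Flow: 47 L/min ÷ 60 = 0.7833 L/s.
Equation of motion (constant flow): PIP = Vt/C + R·V̇ + PEEP.
Vt/C = PIP − R·V̇ − PEEP = 30.4 − 25.0×0.7833 − 3 = 30.4 − 19.583 − 3 = 7.817 cmH2O.
C = Vt / 7.817 = 470 / 7.817 = 60.125 mL/cmH2O.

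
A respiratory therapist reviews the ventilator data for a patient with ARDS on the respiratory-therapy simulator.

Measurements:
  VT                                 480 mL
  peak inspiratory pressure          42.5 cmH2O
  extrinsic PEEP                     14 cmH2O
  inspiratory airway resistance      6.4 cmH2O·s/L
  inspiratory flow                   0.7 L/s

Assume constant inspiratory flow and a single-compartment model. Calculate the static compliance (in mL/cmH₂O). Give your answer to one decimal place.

Equation of motion (constant flow): PIP = Vt/C + R·V̇ + PEEP.
Vt/C = PIP − R·V̇ − PEEP = 42.5 − 6.4×0.7 − 14 = 42.5 − 4.48 − 14 = 24.02 cmH2O.
C = Vt / 24.02 = 480 / 24.02 = 19.983 mL/cmH2O.

20.0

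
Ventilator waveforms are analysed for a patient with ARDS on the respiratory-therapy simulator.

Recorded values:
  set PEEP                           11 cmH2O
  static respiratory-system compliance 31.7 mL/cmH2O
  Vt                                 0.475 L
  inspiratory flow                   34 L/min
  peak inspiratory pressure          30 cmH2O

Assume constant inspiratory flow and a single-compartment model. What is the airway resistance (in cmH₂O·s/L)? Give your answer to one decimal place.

Flow: 34 L/min ÷ 60 = 0.5667 L/s.
Equation of motion (constant flow): PIP = Vt/C + R·V̇ + PEEP.
R·V̇ = PIP − Vt/C − PEEP = 30 − 475/31.7 − 11 = 30 − 14.984 − 11 = 4.016 cmH2O.
R = 4.016 / 0.5667 = 7.087 cmH2O·s/L.

7.1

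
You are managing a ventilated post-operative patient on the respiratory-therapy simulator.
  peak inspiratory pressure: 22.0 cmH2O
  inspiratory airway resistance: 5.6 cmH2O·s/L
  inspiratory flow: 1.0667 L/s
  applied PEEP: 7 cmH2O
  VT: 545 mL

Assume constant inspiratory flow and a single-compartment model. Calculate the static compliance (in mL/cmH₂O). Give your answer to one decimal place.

60.4

Equation of motion (constant flow): PIP = Vt/C + R·V̇ + PEEP.
Vt/C = PIP − R·V̇ − PEEP = 22.0 − 5.6×1.0667 − 7 = 22.0 − 5.974 − 7 = 9.026 cmH2O.
C = Vt / 9.026 = 545 / 9.026 = 60.381 mL/cmH2O.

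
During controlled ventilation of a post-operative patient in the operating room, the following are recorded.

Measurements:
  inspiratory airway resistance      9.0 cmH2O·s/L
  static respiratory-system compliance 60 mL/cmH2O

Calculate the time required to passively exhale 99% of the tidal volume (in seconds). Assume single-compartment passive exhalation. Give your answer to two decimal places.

2.49

τ = R × C = 9.0 × 60 mL/cmH2O = 9.0 × 0.060 L/cmH2O = 0.54 s.
Exhaled fraction f = 1 − e^(−t/τ) → t = −τ·ln(1 − f) = −0.54·ln(0.01) = 2.487 s.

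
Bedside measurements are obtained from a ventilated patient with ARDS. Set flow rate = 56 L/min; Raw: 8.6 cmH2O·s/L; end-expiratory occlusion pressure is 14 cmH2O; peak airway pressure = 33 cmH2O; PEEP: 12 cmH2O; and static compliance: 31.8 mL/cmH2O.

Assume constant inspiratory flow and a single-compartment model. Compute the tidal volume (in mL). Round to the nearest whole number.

Flow: 56 L/min ÷ 60 = 0.9333 L/s.
Total PEEP = 14 cmH2O (set 12 + intrinsic 2); this is the baseline alveolar pressure.
Equation of motion (constant flow): PIP = Vt/C + R·V̇ + PEEP.
Vt/C = PIP − R·V̇ − PEEP = 33 − 8.026 − 14 = 10.974 cmH2O.
Vt = C × 10.974 = 31.8 × 10.974 = 348.97 mL.

349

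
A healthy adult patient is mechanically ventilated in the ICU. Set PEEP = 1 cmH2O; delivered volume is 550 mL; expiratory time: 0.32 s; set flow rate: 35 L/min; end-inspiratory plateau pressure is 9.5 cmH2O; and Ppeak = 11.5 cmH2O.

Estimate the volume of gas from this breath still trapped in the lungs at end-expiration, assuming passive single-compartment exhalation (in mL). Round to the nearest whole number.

Flow: 35 L/min ÷ 60 = 0.5833 L/s.
R = (PIP − Pplat)/V̇ = (11.5 − 9.5) / 0.5833 = 2.0/0.5833 = 3.429 cmH2O·s/L.
C = Vt/(Pplat − PEEP) = 550.0 / (9.5 − 1) = 550.0/8.5 = 64.706 mL/cmH2O.
τ = R × C = 3.429 × 0.06471 L/cmH2O = 0.2219 s.
Fraction remaining = e^(−Te/τ) = e^(−0.32/0.2219) = 0.2364.
Trapped volume = 550.0 × 0.2364 = 130.02 mL.

130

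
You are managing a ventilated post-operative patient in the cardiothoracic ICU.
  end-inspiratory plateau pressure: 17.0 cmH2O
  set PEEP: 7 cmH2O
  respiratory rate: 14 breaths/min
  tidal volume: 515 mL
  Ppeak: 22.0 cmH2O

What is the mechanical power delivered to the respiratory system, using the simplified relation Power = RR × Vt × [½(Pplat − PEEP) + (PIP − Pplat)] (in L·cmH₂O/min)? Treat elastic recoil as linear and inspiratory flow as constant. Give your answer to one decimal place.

72.1

Per-breath work = Vt × [½(Pplat−PEEP) + (PIP−Pplat)] = 0.515 × [0.5×10.0 + 5.0] = 0.515 × 10.0 = 5.15 L·cmH2O.
Power = 14 × 5.15 = 72.1 L·cmH2O/min.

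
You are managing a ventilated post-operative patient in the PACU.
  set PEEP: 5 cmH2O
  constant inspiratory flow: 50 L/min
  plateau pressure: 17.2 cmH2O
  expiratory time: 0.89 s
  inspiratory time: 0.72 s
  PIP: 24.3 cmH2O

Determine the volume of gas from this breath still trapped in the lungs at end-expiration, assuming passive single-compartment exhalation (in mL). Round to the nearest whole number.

Flow: 50 L/min ÷ 60 = 0.8333 L/s.
Vt = flow × Ti = 0.8333 L/s × 0.72 s × 1000 mL/L = 599.98 mL.
R = (PIP − Pplat)/V̇ = (24.3 − 17.2) / 0.8333 = 7.1/0.8333 = 8.52 cmH2O·s/L.
C = Vt/(Pplat − PEEP) = 599.98 / (17.2 − 5) = 599.98/12.2 = 49.179 mL/cmH2O.
τ = R × C = 8.52 × 0.04918 L/cmH2O = 0.419 s.
Fraction remaining = e^(−Te/τ) = e^(−0.89/0.419) = 0.1195.
Trapped volume = 599.98 × 0.1195 = 71.698 mL.

72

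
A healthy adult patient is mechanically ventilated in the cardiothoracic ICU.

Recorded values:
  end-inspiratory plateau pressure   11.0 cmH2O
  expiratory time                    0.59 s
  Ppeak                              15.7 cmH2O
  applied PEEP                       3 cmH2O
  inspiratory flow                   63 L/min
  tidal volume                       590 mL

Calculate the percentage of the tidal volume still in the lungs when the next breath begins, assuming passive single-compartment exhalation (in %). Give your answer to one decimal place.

Flow: 63 L/min ÷ 60 = 1.05 L/s.
R = (PIP − Pplat)/V̇ = (15.7 − 11.0) / 1.05 = 4.7/1.05 = 4.476 cmH2O·s/L.
C = Vt/(Pplat − PEEP) = 590.0 / (11.0 − 3) = 590.0/8.0 = 73.75 mL/cmH2O.
τ = R × C = 4.476 × 0.07375 L/cmH2O = 0.3301 s.
Fraction remaining at end-expiration = e^(−Te/τ) = e^(−0.59/0.3301) = 0.1674 → 16.74%.

16.7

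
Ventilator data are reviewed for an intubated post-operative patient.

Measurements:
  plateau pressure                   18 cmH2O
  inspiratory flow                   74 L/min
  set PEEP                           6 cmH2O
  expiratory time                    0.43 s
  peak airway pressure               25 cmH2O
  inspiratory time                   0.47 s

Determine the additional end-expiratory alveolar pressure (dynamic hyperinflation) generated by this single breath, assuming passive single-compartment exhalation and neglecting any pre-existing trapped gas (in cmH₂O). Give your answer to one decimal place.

2.5

Flow: 74 L/min ÷ 60 = 1.2333 L/s.
Vt = flow × Ti = 1.2333 L/s × 0.47 s × 1000 mL/L = 579.65 mL.
R = (PIP − Pplat)/V̇ = (25 − 18) / 1.2333 = 7.0/1.2333 = 5.676 cmH2O·s/L.
C = Vt/(Pplat − PEEP) = 579.65 / (18 − 6) = 579.65/12.0 = 48.304 mL/cmH2O.
τ = R × C = 5.676 × 0.0483 L/cmH2O = 0.2742 s.
Fraction remaining = e^(−Te/τ) = e^(−0.43/0.2742) = 0.2084; trapped volume = 579.65 × 0.2084 = 120.8 mL.
Additional alveolar pressure from trapping ≈ V_trapped / C = 120.8 / 48.304 = 2.501 cmH2O.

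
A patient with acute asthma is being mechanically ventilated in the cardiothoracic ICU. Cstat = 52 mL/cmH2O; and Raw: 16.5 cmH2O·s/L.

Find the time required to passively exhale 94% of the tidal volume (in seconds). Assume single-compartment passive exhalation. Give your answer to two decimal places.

τ = R × C = 16.5 × 52 mL/cmH2O = 16.5 × 0.052 L/cmH2O = 0.858 s.
Exhaled fraction f = 1 − e^(−t/τ) → t = −τ·ln(1 − f) = −0.858·ln(0.06) = 2.414 s.

2.41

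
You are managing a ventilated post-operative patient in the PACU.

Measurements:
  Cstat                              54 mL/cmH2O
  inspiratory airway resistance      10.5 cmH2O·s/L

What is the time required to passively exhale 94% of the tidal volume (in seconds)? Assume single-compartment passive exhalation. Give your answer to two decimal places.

τ = R × C = 10.5 × 54 mL/cmH2O = 10.5 × 0.054 L/cmH2O = 0.567 s.
Exhaled fraction f = 1 − e^(−t/τ) → t = −τ·ln(1 − f) = −0.567·ln(0.06) = 1.595 s.

1.60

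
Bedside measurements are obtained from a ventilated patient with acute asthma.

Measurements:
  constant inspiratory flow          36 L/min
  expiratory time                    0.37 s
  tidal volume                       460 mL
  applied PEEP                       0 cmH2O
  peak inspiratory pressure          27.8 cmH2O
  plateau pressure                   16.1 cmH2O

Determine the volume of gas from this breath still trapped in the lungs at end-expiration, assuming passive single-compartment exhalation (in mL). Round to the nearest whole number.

Flow: 36 L/min ÷ 60 = 0.6 L/s.
R = (PIP − Pplat)/V̇ = (27.8 − 16.1) / 0.6 = 11.7/0.6 = 19.5 cmH2O·s/L.
C = Vt/(Pplat − PEEP) = 460.0 / (16.1 − 0) = 460.0/16.1 = 28.571 mL/cmH2O.
τ = R × C = 19.5 × 0.02857 L/cmH2O = 0.5571 s.
Fraction remaining = e^(−Te/τ) = e^(−0.37/0.5571) = 0.5147.
Trapped volume = 460.0 × 0.5147 = 236.76 mL.

237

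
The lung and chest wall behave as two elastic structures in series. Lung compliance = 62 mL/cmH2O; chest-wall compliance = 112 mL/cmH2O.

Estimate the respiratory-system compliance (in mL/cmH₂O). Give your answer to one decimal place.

39.9

Lung and chest wall are elastances in series: 1/Crs = 1/CL + 1/Ccw.
1/Crs = 1/62 + 1/112 = 0.02506.
Crs = 39.904 mL/cmH2O.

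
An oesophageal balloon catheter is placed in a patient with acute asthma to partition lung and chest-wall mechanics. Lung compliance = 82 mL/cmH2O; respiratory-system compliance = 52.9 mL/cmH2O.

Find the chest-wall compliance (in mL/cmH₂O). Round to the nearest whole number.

149

1/Ccw = 1/Crs − 1/CL.
1/Ccw = 1/52.9 − 1/82 = 0.006708.
Ccw = 149.08 mL/cmH2O.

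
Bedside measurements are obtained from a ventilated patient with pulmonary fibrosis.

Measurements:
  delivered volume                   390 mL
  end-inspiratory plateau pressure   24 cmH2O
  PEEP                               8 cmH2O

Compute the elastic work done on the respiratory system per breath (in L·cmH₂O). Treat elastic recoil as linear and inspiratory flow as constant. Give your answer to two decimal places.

3.12

Elastic work ≈ ½ × (Pplat − PEEP) × Vt = 0.5 × (24 − 8) × 0.390 L = 0.5 × 16.0 × 0.390 = 3.12 L·cmH2O.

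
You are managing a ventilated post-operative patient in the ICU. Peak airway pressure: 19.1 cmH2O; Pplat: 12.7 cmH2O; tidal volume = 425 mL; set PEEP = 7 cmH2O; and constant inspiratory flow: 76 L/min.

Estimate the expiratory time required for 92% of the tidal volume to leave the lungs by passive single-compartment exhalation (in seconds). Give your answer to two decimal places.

Flow: 76 L/min ÷ 60 = 1.2667 L/s.
R = (PIP − Pplat)/V̇ = (19.1 − 12.7) / 1.2667 = 6.4/1.2667 = 5.052 cmH2O·s/L.
C = Vt/(Pplat − PEEP) = 425.0 / (12.7 − 7) = 425.0/5.7 = 74.561 mL/cmH2O.
τ = R × C = 5.052 × 0.07456 L/cmH2O = 0.3767 s.
t = −τ·ln(1 − 0.92) = −0.3767·ln(0.08) = 0.9514 s.

0.95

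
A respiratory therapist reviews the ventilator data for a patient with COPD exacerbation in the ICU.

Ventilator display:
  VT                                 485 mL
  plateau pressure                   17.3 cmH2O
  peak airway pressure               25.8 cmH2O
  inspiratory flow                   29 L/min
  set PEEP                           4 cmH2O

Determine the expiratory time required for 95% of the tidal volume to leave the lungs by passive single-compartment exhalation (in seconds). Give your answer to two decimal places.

Flow: 29 L/min ÷ 60 = 0.4833 L/s.
R = (PIP − Pplat)/V̇ = (25.8 − 17.3) / 0.4833 = 8.5/0.4833 = 17.587 cmH2O·s/L.
C = Vt/(Pplat − PEEP) = 485.0 / (17.3 − 4) = 485.0/13.3 = 36.466 mL/cmH2O.
τ = R × C = 17.587 × 0.03647 L/cmH2O = 0.6414 s.
t = −τ·ln(1 − 0.95) = −0.6414·ln(0.05) = 1.921 s.

1.92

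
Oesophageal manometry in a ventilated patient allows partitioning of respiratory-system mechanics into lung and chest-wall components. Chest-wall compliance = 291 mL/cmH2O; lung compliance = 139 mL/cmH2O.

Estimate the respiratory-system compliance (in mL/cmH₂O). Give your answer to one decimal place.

94.1

Lung and chest wall are elastances in series: 1/Crs = 1/CL + 1/Ccw.
1/Crs = 1/139 + 1/291 = 0.01063.
Crs = 94.073 mL/cmH2O.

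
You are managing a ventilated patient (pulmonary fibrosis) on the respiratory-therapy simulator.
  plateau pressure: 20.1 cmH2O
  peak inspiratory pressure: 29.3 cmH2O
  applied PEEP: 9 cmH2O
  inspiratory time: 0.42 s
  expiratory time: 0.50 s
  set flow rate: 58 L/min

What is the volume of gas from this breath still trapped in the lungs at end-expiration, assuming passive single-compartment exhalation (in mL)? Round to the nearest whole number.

97

Flow: 58 L/min ÷ 60 = 0.9667 L/s.
Vt = flow × Ti = 0.9667 L/s × 0.42 s × 1000 mL/L = 406.01 mL.
R = (PIP − Pplat)/V̇ = (29.3 − 20.1) / 0.9667 = 9.2/0.9667 = 9.517 cmH2O·s/L.
C = Vt/(Pplat − PEEP) = 406.01 / (20.1 − 9) = 406.01/11.1 = 36.577 mL/cmH2O.
τ = R × C = 9.517 × 0.03658 L/cmH2O = 0.3481 s.
Fraction remaining = e^(−Te/τ) = e^(−0.50/0.3481) = 0.2378.
Trapped volume = 406.01 × 0.2378 = 96.549 mL.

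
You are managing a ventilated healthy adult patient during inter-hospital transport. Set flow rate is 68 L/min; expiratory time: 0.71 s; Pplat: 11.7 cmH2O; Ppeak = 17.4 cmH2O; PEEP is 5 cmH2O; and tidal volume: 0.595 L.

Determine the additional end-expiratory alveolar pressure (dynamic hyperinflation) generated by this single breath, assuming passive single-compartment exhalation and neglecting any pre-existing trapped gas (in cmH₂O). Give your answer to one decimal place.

1.4

Flow: 68 L/min ÷ 60 = 1.1333 L/s.
R = (PIP − Pplat)/V̇ = (17.4 − 11.7) / 1.1333 = 5.7/1.1333 = 5.03 cmH2O·s/L.
C = Vt/(Pplat − PEEP) = 595.0 / (11.7 − 5) = 595.0/6.7 = 88.806 mL/cmH2O.
τ = R × C = 5.03 × 0.08881 L/cmH2O = 0.4467 s.
Fraction remaining = e^(−Te/τ) = e^(−0.71/0.4467) = 0.204; trapped volume = 595.0 × 0.204 = 121.38 mL.
Additional alveolar pressure from trapping ≈ V_trapped / C = 121.38 / 88.806 = 1.367 cmH2O.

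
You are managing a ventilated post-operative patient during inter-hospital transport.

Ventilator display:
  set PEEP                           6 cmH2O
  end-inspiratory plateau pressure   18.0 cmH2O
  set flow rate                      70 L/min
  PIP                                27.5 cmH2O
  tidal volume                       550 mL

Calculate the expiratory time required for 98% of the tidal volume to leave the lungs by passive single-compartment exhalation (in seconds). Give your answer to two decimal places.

1.46

Flow: 70 L/min ÷ 60 = 1.1667 L/s.
R = (PIP − Pplat)/V̇ = (27.5 − 18.0) / 1.1667 = 9.5/1.1667 = 8.143 cmH2O·s/L.
C = Vt/(Pplat − PEEP) = 550.0 / (18.0 − 6) = 550.0/12.0 = 45.833 mL/cmH2O.
τ = R × C = 8.143 × 0.04583 L/cmH2O = 0.3732 s.
t = −τ·ln(1 − 0.98) = −0.3732·ln(0.02) = 1.46 s.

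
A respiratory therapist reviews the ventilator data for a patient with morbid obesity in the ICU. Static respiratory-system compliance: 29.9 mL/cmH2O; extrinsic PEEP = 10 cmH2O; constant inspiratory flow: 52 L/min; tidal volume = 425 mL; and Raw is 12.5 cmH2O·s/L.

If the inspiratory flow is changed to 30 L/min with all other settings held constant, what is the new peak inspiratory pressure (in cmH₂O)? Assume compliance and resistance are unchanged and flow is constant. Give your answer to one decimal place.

30.5

Flow: 52 L/min ÷ 60 = 0.8667 L/s.
New flow: 30 L/min ÷ 60 = 0.5 L/s.
PIP = Vt/C + R·V̇ + PEEP (constant-flow equation of motion).
Only the resistive term changes: ΔPIP = R × ΔV̇ = 12.5 × (0.5 − 0.8667) = 12.5 × -0.3667 = -4.584 cmH2O.
Original PIP = 425/29.9 + 12.5×0.8667 + 10 = 35.048 cmH2O; new PIP = 35.048 + (-4.584) = 30.464 cmH2O.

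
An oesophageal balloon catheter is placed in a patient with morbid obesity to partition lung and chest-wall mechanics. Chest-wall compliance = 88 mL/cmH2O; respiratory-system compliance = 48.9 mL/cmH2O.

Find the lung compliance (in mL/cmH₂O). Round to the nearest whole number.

110

1/CL = 1/Crs − 1/Ccw.
1/CL = 1/48.9 − 1/88 = 0.009086.
CL = 110.06 mL/cmH2O.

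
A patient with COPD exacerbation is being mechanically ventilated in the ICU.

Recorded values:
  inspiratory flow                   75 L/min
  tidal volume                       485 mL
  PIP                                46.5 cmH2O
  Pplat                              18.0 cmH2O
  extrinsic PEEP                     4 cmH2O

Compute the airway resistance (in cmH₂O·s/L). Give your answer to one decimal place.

Flow: 75 L/min ÷ 60 = 1.25 L/s.
Raw = (PIP − Pplat) / flow = (46.5 − 18.0) / 1.25 = 28.5 / 1.25 = 22.8 cmH2O·s/L.

22.8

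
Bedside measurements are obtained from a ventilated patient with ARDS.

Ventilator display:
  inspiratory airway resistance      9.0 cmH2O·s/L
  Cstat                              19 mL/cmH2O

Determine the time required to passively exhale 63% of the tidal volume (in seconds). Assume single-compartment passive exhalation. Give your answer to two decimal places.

0.17

τ = R × C = 9.0 × 19 mL/cmH2O = 9.0 × 0.019 L/cmH2O = 0.171 s.
Exhaled fraction f = 1 − e^(−t/τ) → t = −τ·ln(1 − f) = −0.171·ln(0.37) = 0.17 s.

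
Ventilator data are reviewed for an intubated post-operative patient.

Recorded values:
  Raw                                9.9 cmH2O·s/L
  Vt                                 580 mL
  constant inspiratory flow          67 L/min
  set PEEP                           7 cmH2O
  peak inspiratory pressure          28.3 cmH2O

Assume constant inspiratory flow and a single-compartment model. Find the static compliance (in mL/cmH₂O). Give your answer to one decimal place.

56.6

Flow: 67 L/min ÷ 60 = 1.1167 L/s.
Equation of motion (constant flow): PIP = Vt/C + R·V̇ + PEEP.
Vt/C = PIP − R·V̇ − PEEP = 28.3 − 9.9×1.1167 − 7 = 28.3 − 11.055 − 7 = 10.245 cmH2O.
C = Vt / 10.245 = 580 / 10.245 = 56.613 mL/cmH2O.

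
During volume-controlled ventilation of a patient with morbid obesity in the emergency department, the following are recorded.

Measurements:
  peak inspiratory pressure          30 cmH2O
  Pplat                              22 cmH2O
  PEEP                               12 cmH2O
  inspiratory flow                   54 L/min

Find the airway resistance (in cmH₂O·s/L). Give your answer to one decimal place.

8.9

Flow: 54 L/min ÷ 60 = 0.9 L/s.
Raw = (PIP − Pplat) / flow = (30 − 22) / 0.9 = 8.0 / 0.9 = 8.889 cmH2O·s/L.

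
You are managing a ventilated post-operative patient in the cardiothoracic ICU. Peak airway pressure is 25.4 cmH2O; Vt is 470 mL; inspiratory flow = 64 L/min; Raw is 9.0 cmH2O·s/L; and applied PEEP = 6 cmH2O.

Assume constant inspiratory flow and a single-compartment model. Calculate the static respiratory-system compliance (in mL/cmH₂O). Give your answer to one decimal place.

48.0

Flow: 64 L/min ÷ 60 = 1.0667 L/s.
Equation of motion (constant flow): PIP = Vt/C + R·V̇ + PEEP.
Vt/C = PIP − R·V̇ − PEEP = 25.4 − 9.0×1.0667 − 6 = 25.4 − 9.6 − 6 = 9.8 cmH2O.
C = Vt / 9.8 = 470 / 9.8 = 47.959 mL/cmH2O.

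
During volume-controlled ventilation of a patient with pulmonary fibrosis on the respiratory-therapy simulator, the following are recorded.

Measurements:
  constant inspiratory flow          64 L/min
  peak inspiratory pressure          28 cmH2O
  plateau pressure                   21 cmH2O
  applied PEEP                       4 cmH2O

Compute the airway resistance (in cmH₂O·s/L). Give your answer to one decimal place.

Flow: 64 L/min ÷ 60 = 1.0667 L/s.
Raw = (PIP − Pplat) / flow = (28 − 21) / 1.0667 = 7.0 / 1.0667 = 6.562 cmH2O·s/L.

6.6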